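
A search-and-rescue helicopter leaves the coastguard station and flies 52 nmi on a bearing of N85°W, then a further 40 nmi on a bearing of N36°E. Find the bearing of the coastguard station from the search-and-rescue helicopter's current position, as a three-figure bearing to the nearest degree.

Leg 1 (N85°W, 52 nmi): east 52 sin 275° = -51.80, north 52 cos 275° = 4.53
Leg 2 (N36°E, 40 nmi): east 40 sin 36° = 23.51, north 40 cos 36° = 32.36
Net displacement: -28.29 east, 36.89 north. Direction back to start is (28.29, -36.89): bearing = atan2(28.29, -36.89) mod 360° = 142.52° ≈ 143°.

143°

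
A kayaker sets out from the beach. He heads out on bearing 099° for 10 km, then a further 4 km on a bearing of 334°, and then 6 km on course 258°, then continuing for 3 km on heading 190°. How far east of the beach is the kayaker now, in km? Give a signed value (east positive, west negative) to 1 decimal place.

1.7 km

Leg 1 (099°, 10 km): east 10 sin 99° = 9.88, north 10 cos 99° = -1.56
Leg 2 (334°, 4 km): east 4 sin 334° = -1.75, north 4 cos 334° = 3.60
Leg 3 (258°, 6 km): east 6 sin 258° = -5.87, north 6 cos 258° = -1.25
Leg 4 (190°, 3 km): east 3 sin 190° = -0.52, north 3 cos 190° = -2.95
Net east component: 1.73 km.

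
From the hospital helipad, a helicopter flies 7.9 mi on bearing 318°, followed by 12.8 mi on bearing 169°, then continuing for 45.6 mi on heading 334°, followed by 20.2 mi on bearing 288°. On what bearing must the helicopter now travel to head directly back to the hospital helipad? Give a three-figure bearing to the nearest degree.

134°

Leg 1 (318°, 7.9 mi): east 7.9 sin 318° = -5.29, north 7.9 cos 318° = 5.87
Leg 2 (169°, 12.8 mi): east 12.8 sin 169° = 2.44, north 12.8 cos 169° = -12.56
Leg 3 (334°, 45.6 mi): east 45.6 sin 334° = -19.99, north 45.6 cos 334° = 40.99
Leg 4 (288°, 20.2 mi): east 20.2 sin 288° = -19.21, north 20.2 cos 288° = 6.24
Net displacement: -42.04 east, 40.53 north. Direction back to start is (42.04, -40.53): bearing = atan2(42.04, -40.53) mod 360° = 133.95° ≈ 134°.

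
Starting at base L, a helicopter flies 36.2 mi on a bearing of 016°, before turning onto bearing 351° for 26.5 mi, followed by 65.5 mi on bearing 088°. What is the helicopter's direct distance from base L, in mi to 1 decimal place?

95.3 mi

Leg 1 (016°, 36.2 mi): east 36.2 sin 16° = 9.98, north 36.2 cos 16° = 34.80
Leg 2 (351°, 26.5 mi): east 26.5 sin 351° = -4.15, north 26.5 cos 351° = 26.17
Leg 3 (088°, 65.5 mi): east 65.5 sin 88° = 65.46, north 65.5 cos 88° = 2.29
Net: 71.29 east, 63.26 north. Distance = √((71.29)² + (63.26)²) = 95.311 mi.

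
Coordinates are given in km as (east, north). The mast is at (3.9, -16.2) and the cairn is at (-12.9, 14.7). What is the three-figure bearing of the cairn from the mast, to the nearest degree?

Δeast = -12.9 − 3.9 = -16.80; Δnorth = 14.7 − -16.2 = 30.90.
Bearing = atan2(Δeast, Δnorth) mod 360° = 331.47° ≈ 331°.

331°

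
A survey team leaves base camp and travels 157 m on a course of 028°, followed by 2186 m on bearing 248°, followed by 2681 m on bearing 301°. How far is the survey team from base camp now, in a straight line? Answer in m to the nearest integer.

4309 m

Leg 1 (028°, 157 m): east 157 sin 28° = 73.71, north 157 cos 28° = 138.62
Leg 2 (248°, 2186 m): east 2186 sin 248° = -2026.82, north 2186 cos 248° = -818.89
Leg 3 (301°, 2681 m): east 2681 sin 301° = -2298.07, north 2681 cos 301° = 1380.82
Net: -4251.18 east, 700.55 north. Distance = √((-4251.18)² + (700.55)²) = 4308.517 m.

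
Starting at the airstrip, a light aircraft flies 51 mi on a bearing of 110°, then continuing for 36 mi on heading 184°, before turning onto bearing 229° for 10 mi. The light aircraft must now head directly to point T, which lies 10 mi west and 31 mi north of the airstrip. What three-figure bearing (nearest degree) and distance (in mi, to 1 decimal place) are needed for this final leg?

Leg 1 (110°, 51 mi): east 51 sin 110° = 47.92, north 51 cos 110° = -17.44
Leg 2 (184°, 36 mi): east 36 sin 184° = -2.51, north 36 cos 184° = -35.91
Leg 3 (229°, 10 mi): east 10 sin 229° = -7.55, north 10 cos 229° = -6.56
Current position: (37.87, -59.92). Target: (-10, 31). Remaining: Δeast = -47.87, Δnorth = 90.92.
Bearing = atan2(-47.87, 90.92) mod 360° = 332.23°; distance = √((-47.87)² + (90.92)²) = 102.747 mi.

332°, 102.7 mi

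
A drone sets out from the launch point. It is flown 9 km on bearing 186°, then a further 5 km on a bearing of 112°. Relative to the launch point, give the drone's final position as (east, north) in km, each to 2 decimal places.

(3.70, -10.82)

Leg 1 (186°, 9 km): east 9 sin 186° = -0.94, north 9 cos 186° = -8.95
Leg 2 (112°, 5 km): east 5 sin 112° = 4.64, north 5 cos 112° = -1.87
Summing: 3.70 km east, -10.82 km north → (3.70, -10.82).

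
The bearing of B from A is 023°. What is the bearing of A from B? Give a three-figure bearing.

203°

Back-bearing = 023° + 180° = 203°.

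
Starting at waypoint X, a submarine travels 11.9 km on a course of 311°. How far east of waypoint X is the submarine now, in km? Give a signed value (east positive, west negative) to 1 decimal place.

-9.0 km

Leg 1 (311°, 11.9 km): east 11.9 sin 311° = -8.98, north 11.9 cos 311° = 7.81
Net east component: -8.98 km.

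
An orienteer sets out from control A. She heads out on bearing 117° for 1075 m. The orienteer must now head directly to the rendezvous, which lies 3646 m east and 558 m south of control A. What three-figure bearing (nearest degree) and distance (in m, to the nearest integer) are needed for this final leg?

091°, 2689 m

Leg 1 (117°, 1075 m): east 1075 sin 117° = 957.83, north 1075 cos 117° = -488.04
Current position: (957.83, -488.04). Target: (3646, -558). Remaining: Δeast = 2688.17, Δnorth = -69.96.
Bearing = atan2(2688.17, -69.96) mod 360° = 91.49°; distance = √((2688.17)² + (-69.96)²) = 2689.078 m.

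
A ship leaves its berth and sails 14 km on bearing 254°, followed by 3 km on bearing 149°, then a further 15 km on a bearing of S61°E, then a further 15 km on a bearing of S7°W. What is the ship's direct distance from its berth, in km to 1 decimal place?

Leg 1 (254°, 14 km): east 14 sin 254° = -13.46, north 14 cos 254° = -3.86
Leg 2 (149°, 3 km): east 3 sin 149° = 1.55, north 3 cos 149° = -2.57
Leg 3 (S61°E, 15 km): east 15 sin 119° = 13.12, north 15 cos 119° = -7.27
Leg 4 (S7°W, 15 km): east 15 sin 187° = -1.83, north 15 cos 187° = -14.89
Net: -0.62 east, -28.59 north. Distance = √((-0.62)² + (-28.59)²) = 28.598 km.

28.6 km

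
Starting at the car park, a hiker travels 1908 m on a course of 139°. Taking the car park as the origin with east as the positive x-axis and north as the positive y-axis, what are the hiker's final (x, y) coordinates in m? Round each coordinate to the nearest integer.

(1252, -1440)

Leg 1 (139°, 1908 m): east 1908 sin 139° = 1251.76, north 1908 cos 139° = -1439.99
Summing: 1251.76 m east, -1439.99 m north → (1252, -1440).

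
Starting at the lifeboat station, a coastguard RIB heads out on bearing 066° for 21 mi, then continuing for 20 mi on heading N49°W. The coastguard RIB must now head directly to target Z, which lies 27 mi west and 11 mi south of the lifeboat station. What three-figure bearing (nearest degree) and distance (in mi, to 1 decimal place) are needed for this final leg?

Leg 1 (066°, 21 mi): east 21 sin 66° = 19.18, north 21 cos 66° = 8.54
Leg 2 (N49°W, 20 mi): east 20 sin 311° = -15.09, north 20 cos 311° = 13.12
Current position: (4.09, 21.66). Target: (-27, -11). Remaining: Δeast = -31.09, Δnorth = -32.66.
Bearing = atan2(-31.09, -32.66) mod 360° = 223.59°; distance = √((-31.09)² + (-32.66)²) = 45.094 mi.

224°, 45.1 mi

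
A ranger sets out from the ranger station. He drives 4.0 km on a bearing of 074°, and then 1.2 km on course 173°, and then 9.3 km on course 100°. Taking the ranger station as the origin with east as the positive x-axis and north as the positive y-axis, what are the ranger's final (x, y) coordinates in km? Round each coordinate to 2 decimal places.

Leg 1 (074°, 4.0 km): east 4.0 sin 74° = 3.85, north 4.0 cos 74° = 1.10
Leg 2 (173°, 1.2 km): east 1.2 sin 173° = 0.15, north 1.2 cos 173° = -1.19
Leg 3 (100°, 9.3 km): east 9.3 sin 100° = 9.16, north 9.3 cos 100° = -1.61
Summing: 13.15 km east, -1.70 km north → (13.15, -1.70).

(13.15, -1.70)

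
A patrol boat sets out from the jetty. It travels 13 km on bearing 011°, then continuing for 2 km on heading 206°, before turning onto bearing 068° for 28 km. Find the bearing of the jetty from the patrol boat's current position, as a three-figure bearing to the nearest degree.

232°

Leg 1 (011°, 13 km): east 13 sin 11° = 2.48, north 13 cos 11° = 12.76
Leg 2 (206°, 2 km): east 2 sin 206° = -0.88, north 2 cos 206° = -1.80
Leg 3 (068°, 28 km): east 28 sin 68° = 25.96, north 28 cos 68° = 10.49
Net displacement: 27.56 east, 21.45 north. Direction back to start is (-27.56, -21.45): bearing = atan2(-27.56, -21.45) mod 360° = 232.11° ≈ 232°.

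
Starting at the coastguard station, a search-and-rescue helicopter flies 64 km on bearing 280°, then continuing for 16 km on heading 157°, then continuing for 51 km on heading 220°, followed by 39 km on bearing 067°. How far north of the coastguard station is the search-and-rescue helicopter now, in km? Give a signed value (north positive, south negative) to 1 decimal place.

Leg 1 (280°, 64 km): east 64 sin 280° = -63.03, north 64 cos 280° = 11.11
Leg 2 (157°, 16 km): east 16 sin 157° = 6.25, north 16 cos 157° = -14.73
Leg 3 (220°, 51 km): east 51 sin 220° = -32.78, north 51 cos 220° = -39.07
Leg 4 (067°, 39 km): east 39 sin 67° = 35.90, north 39 cos 67° = 15.24
Net north component: -27.44 km.

-27.4 km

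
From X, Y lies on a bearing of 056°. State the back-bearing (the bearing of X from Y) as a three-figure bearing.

Back-bearing = 056° + 180° = 236°.

236°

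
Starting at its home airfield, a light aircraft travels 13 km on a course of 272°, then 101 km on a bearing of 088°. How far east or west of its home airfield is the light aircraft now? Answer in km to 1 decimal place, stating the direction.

Leg 1 (272°, 13 km): east 13 sin 272° = -12.99, north 13 cos 272° = 0.45
Leg 2 (088°, 101 km): east 101 sin 88° = 100.94, north 101 cos 88° = 3.52
Net east component: 87.95 km.

87.9 km east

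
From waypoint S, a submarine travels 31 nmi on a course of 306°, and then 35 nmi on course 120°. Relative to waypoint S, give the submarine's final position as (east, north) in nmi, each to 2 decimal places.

(5.23, 0.72)

Leg 1 (306°, 31 nmi): east 31 sin 306° = -25.08, north 31 cos 306° = 18.22
Leg 2 (120°, 35 nmi): east 35 sin 120° = 30.31, north 35 cos 120° = -17.50
Summing: 5.23 nmi east, 0.72 nmi north → (5.23, 0.72).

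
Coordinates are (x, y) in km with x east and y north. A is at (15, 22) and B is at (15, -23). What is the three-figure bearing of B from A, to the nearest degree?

180°

Δeast = 15 − 15 = 0.00; Δnorth = -23 − 22 = -45.00.
Bearing = atan2(Δeast, Δnorth) mod 360° = 180.00° ≈ 180°.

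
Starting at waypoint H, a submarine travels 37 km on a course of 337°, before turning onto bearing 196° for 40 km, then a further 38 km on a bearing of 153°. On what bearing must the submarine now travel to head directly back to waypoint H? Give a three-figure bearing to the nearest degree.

012°

Leg 1 (337°, 37 km): east 37 sin 337° = -14.46, north 37 cos 337° = 34.06
Leg 2 (196°, 40 km): east 40 sin 196° = -11.03, north 40 cos 196° = -38.45
Leg 3 (153°, 38 km): east 38 sin 153° = 17.25, north 38 cos 153° = -33.86
Net displacement: -8.23 east, -38.25 north. Direction back to start is (8.23, 38.25): bearing = atan2(8.23, 38.25) mod 360° = 12.14° ≈ 012°.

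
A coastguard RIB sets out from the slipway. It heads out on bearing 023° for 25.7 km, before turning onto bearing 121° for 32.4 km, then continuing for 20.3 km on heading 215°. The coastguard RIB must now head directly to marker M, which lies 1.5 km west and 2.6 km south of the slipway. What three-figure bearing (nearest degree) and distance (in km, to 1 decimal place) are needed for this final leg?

284°, 28.6 km

Leg 1 (023°, 25.7 km): east 25.7 sin 23° = 10.04, north 25.7 cos 23° = 23.66
Leg 2 (121°, 32.4 km): east 32.4 sin 121° = 27.77, north 32.4 cos 121° = -16.69
Leg 3 (215°, 20.3 km): east 20.3 sin 215° = -11.64, north 20.3 cos 215° = -16.63
Current position: (26.17, -9.66). Target: (-1.5, -2.6). Remaining: Δeast = -27.67, Δnorth = 7.06.
Bearing = atan2(-27.67, 7.06) mod 360° = 284.31°; distance = √((-27.67)² + (7.06)²) = 28.557 km.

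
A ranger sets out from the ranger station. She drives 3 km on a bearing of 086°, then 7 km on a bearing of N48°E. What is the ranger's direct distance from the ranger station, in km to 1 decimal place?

Leg 1 (086°, 3 km): east 3 sin 86° = 2.99, north 3 cos 86° = 0.21
Leg 2 (N48°E, 7 km): east 7 sin 48° = 5.20, north 7 cos 48° = 4.68
Net: 8.19 east, 4.89 north. Distance = √((8.19)² + (4.89)²) = 9.544 km.

9.5 km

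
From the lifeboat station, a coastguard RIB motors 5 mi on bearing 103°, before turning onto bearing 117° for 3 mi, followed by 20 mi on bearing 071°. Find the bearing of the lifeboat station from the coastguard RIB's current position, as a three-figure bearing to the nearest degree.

Leg 1 (103°, 5 mi): east 5 sin 103° = 4.87, north 5 cos 103° = -1.12
Leg 2 (117°, 3 mi): east 3 sin 117° = 2.67, north 3 cos 117° = -1.36
Leg 3 (071°, 20 mi): east 20 sin 71° = 18.91, north 20 cos 71° = 6.51
Net displacement: 26.46 east, 4.02 north. Direction back to start is (-26.46, -4.02): bearing = atan2(-26.46, -4.02) mod 360° = 261.35° ≈ 261°.

261°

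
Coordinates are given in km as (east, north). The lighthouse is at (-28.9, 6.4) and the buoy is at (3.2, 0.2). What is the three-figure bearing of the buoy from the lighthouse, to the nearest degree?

Δeast = 3.2 − -28.9 = 32.10; Δnorth = 0.2 − 6.4 = -6.20.
Bearing = atan2(Δeast, Δnorth) mod 360° = 100.93° ≈ 101°.

101°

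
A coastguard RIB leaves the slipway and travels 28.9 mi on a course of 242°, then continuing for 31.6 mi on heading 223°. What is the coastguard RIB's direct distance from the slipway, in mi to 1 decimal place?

59.7 mi

Leg 1 (242°, 28.9 mi): east 28.9 sin 242° = -25.52, north 28.9 cos 242° = -13.57
Leg 2 (223°, 31.6 mi): east 31.6 sin 223° = -21.55, north 31.6 cos 223° = -23.11
Net: -47.07 east, -36.68 north. Distance = √((-47.07)² + (-36.68)²) = 59.672 mi.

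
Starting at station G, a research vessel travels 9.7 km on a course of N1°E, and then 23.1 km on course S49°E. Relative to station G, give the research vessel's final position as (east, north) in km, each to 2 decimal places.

(17.60, -5.46)

Leg 1 (N1°E, 9.7 km): east 9.7 sin 1° = 0.17, north 9.7 cos 1° = 9.70
Leg 2 (S49°E, 23.1 km): east 23.1 sin 131° = 17.43, north 23.1 cos 131° = -15.15
Summing: 17.60 km east, -5.46 km north → (17.60, -5.46).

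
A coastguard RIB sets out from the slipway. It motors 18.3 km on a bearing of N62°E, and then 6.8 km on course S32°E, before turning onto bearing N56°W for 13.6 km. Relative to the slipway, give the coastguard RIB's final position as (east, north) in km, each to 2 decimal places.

Leg 1 (N62°E, 18.3 km): east 18.3 sin 62° = 16.16, north 18.3 cos 62° = 8.59
Leg 2 (S32°E, 6.8 km): east 6.8 sin 148° = 3.60, north 6.8 cos 148° = -5.77
Leg 3 (N56°W, 13.6 km): east 13.6 sin 304° = -11.27, north 13.6 cos 304° = 7.61
Summing: 8.49 km east, 10.43 km north → (8.49, 10.43).

(8.49, 10.43)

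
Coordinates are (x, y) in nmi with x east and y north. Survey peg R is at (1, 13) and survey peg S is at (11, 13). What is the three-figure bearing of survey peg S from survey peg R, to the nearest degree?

Δeast = 11 − 1 = 10.00; Δnorth = 13 − 13 = 0.00.
Bearing = atan2(Δeast, Δnorth) mod 360° = 90.00° ≈ 090°.

090°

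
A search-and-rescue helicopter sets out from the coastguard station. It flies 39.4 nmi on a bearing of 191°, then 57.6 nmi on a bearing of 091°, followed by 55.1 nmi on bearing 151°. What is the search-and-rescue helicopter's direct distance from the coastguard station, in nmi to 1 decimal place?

Leg 1 (191°, 39.4 nmi): east 39.4 sin 191° = -7.52, north 39.4 cos 191° = -38.68
Leg 2 (091°, 57.6 nmi): east 57.6 sin 91° = 57.59, north 57.6 cos 91° = -1.01
Leg 3 (151°, 55.1 nmi): east 55.1 sin 151° = 26.71, north 55.1 cos 151° = -48.19
Net: 76.79 east, -87.87 north. Distance = √((76.79)² + (-87.87)²) = 116.695 nmi.

116.7 nmi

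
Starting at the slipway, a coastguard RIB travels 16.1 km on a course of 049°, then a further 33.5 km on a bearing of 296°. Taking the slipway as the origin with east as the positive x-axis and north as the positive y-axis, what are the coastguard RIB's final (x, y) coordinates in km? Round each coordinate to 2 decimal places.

(-17.96, 25.25)

Leg 1 (049°, 16.1 km): east 16.1 sin 49° = 12.15, north 16.1 cos 49° = 10.56
Leg 2 (296°, 33.5 km): east 33.5 sin 296° = -30.11, north 33.5 cos 296° = 14.69
Summing: -17.96 km east, 25.25 km north → (-17.96, 25.25).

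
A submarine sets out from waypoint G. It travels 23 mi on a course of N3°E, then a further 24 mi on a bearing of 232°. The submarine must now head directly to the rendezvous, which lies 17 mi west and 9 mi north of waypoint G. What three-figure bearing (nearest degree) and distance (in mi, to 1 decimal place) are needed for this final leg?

Leg 1 (N3°E, 23 mi): east 23 sin 3° = 1.20, north 23 cos 3° = 22.97
Leg 2 (232°, 24 mi): east 24 sin 232° = -18.91, north 24 cos 232° = -14.78
Current position: (-17.71, 8.19). Target: (-17, 9). Remaining: Δeast = 0.71, Δnorth = 0.81.
Bearing = atan2(0.71, 0.81) mod 360° = 41.27°; distance = √((0.71)² + (0.81)²) = 1.074 mi.

041°, 1.1 mi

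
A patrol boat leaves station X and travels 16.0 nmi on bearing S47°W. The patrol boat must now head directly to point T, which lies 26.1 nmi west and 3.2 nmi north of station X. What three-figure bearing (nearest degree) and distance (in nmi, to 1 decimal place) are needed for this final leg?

314°, 20.2 nmi

Leg 1 (S47°W, 16.0 nmi): east 16.0 sin 227° = -11.70, north 16.0 cos 227° = -10.91
Current position: (-11.70, -10.91). Target: (-26.1, 3.2). Remaining: Δeast = -14.40, Δnorth = 14.11.
Bearing = atan2(-14.40, 14.11) mod 360° = 314.42°; distance = √((-14.40)² + (14.11)²) = 20.161 nmi.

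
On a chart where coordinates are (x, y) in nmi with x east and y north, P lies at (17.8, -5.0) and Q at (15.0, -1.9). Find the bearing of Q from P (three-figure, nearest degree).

318°

Δeast = 15.0 − 17.8 = -2.80; Δnorth = -1.9 − -5.0 = 3.10.
Bearing = atan2(Δeast, Δnorth) mod 360° = 317.91° ≈ 318°.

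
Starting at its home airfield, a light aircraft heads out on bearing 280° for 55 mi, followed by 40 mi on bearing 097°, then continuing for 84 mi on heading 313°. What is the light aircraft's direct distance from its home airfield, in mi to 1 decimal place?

Leg 1 (280°, 55 mi): east 55 sin 280° = -54.16, north 55 cos 280° = 9.55
Leg 2 (097°, 40 mi): east 40 sin 97° = 39.70, north 40 cos 97° = -4.87
Leg 3 (313°, 84 mi): east 84 sin 313° = -61.43, north 84 cos 313° = 57.29
Net: -75.90 east, 61.96 north. Distance = √((-75.90)² + (61.96)²) = 97.978 mi.

98.0 mi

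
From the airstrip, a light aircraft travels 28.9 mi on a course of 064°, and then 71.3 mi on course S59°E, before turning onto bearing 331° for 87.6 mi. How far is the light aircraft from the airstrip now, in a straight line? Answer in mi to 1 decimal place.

68.9 mi

Leg 1 (064°, 28.9 mi): east 28.9 sin 64° = 25.98, north 28.9 cos 64° = 12.67
Leg 2 (S59°E, 71.3 mi): east 71.3 sin 121° = 61.12, north 71.3 cos 121° = -36.72
Leg 3 (331°, 87.6 mi): east 87.6 sin 331° = -42.47, north 87.6 cos 331° = 76.62
Net: 44.62 east, 52.56 north. Distance = √((44.62)² + (52.56)²) = 68.949 mi.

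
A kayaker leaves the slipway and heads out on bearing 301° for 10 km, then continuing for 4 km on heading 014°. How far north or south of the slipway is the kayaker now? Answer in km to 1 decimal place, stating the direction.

Leg 1 (301°, 10 km): east 10 sin 301° = -8.57, north 10 cos 301° = 5.15
Leg 2 (014°, 4 km): east 4 sin 14° = 0.97, north 4 cos 14° = 3.88
Net north component: 9.03 km.

9.0 km north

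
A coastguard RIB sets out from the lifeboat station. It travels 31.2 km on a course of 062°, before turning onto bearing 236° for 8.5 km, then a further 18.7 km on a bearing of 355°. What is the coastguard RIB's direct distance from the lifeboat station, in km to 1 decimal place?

Leg 1 (062°, 31.2 km): east 31.2 sin 62° = 27.55, north 31.2 cos 62° = 14.65
Leg 2 (236°, 8.5 km): east 8.5 sin 236° = -7.05, north 8.5 cos 236° = -4.75
Leg 3 (355°, 18.7 km): east 18.7 sin 355° = -1.63, north 18.7 cos 355° = 18.63
Net: 18.87 east, 28.52 north. Distance = √((18.87)² + (28.52)²) = 34.201 km.

34.2 km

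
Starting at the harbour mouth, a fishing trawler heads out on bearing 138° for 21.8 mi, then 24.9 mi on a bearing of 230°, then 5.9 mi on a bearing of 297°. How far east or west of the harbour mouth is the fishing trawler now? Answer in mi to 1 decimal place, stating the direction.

Leg 1 (138°, 21.8 mi): east 21.8 sin 138° = 14.59, north 21.8 cos 138° = -16.20
Leg 2 (230°, 24.9 mi): east 24.9 sin 230° = -19.07, north 24.9 cos 230° = -16.01
Leg 3 (297°, 5.9 mi): east 5.9 sin 297° = -5.26, north 5.9 cos 297° = 2.68
Net east component: -9.74 mi.

9.7 mi west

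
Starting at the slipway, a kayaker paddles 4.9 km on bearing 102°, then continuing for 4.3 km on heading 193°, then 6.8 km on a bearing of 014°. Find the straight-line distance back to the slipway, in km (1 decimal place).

5.6 km

Leg 1 (102°, 4.9 km): east 4.9 sin 102° = 4.79, north 4.9 cos 102° = -1.02
Leg 2 (193°, 4.3 km): east 4.3 sin 193° = -0.97, north 4.3 cos 193° = -4.19
Leg 3 (014°, 6.8 km): east 6.8 sin 14° = 1.65, north 6.8 cos 14° = 6.60
Net: 5.47 east, 1.39 north. Distance = √((5.47)² + (1.39)²) = 5.644 km.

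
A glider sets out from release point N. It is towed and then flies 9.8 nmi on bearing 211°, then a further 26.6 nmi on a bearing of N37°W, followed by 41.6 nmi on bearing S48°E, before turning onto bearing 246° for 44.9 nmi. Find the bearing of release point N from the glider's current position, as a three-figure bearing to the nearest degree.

043°

Leg 1 (211°, 9.8 nmi): east 9.8 sin 211° = -5.05, north 9.8 cos 211° = -8.40
Leg 2 (N37°W, 26.6 nmi): east 26.6 sin 323° = -16.01, north 26.6 cos 323° = 21.24
Leg 3 (S48°E, 41.6 nmi): east 41.6 sin 132° = 30.91, north 41.6 cos 132° = -27.84
Leg 4 (246°, 44.9 nmi): east 44.9 sin 246° = -41.02, north 44.9 cos 246° = -18.26
Net displacement: -31.16 east, -33.25 north. Direction back to start is (31.16, 33.25): bearing = atan2(31.16, 33.25) mod 360° = 43.14° ≈ 043°.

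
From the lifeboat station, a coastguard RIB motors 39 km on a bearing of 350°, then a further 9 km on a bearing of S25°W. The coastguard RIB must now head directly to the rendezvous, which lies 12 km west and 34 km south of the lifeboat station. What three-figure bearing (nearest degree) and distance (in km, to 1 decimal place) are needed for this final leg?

181°, 64.3 km

Leg 1 (350°, 39 km): east 39 sin 350° = -6.77, north 39 cos 350° = 38.41
Leg 2 (S25°W, 9 km): east 9 sin 205° = -3.80, north 9 cos 205° = -8.16
Current position: (-10.58, 30.25). Target: (-12, -34). Remaining: Δeast = -1.42, Δnorth = -64.25.
Bearing = atan2(-1.42, -64.25) mod 360° = 181.27°; distance = √((-1.42)² + (-64.25)²) = 64.267 km.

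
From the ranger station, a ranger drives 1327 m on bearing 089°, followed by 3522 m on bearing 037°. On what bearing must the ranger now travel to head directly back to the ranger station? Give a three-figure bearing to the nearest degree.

Leg 1 (089°, 1327 m): east 1327 sin 89° = 1326.80, north 1327 cos 89° = 23.16
Leg 2 (037°, 3522 m): east 3522 sin 37° = 2119.59, north 3522 cos 37° = 2812.79
Net displacement: 3446.39 east, 2835.95 north. Direction back to start is (-3446.39, -2835.95): bearing = atan2(-3446.39, -2835.95) mod 360° = 230.55° ≈ 231°.

231°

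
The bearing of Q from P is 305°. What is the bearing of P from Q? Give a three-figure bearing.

125°

Back-bearing = 305° − 180° = 125°.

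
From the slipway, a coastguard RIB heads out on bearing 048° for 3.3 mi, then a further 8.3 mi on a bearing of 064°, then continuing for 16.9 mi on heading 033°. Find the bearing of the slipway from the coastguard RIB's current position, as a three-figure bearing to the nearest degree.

224°

Leg 1 (048°, 3.3 mi): east 3.3 sin 48° = 2.45, north 3.3 cos 48° = 2.21
Leg 2 (064°, 8.3 mi): east 8.3 sin 64° = 7.46, north 8.3 cos 64° = 3.64
Leg 3 (033°, 16.9 mi): east 16.9 sin 33° = 9.20, north 16.9 cos 33° = 14.17
Net displacement: 19.12 east, 20.02 north. Direction back to start is (-19.12, -20.02): bearing = atan2(-19.12, -20.02) mod 360° = 223.68° ≈ 224°.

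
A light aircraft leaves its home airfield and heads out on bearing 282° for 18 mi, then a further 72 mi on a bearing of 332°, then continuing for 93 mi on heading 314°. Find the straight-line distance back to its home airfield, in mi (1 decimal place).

177.2 mi

Leg 1 (282°, 18 mi): east 18 sin 282° = -17.61, north 18 cos 282° = 3.74
Leg 2 (332°, 72 mi): east 72 sin 332° = -33.80, north 72 cos 332° = 63.57
Leg 3 (314°, 93 mi): east 93 sin 314° = -66.90, north 93 cos 314° = 64.60
Net: -118.31 east, 131.92 north. Distance = √((-118.31)² + (131.92)²) = 177.197 mi.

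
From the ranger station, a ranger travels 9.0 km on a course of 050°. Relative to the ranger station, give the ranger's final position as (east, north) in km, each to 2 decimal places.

(6.89, 5.79)

Leg 1 (050°, 9.0 km): east 9.0 sin 50° = 6.89, north 9.0 cos 50° = 5.79
Summing: 6.89 km east, 5.79 km north → (6.89, 5.79).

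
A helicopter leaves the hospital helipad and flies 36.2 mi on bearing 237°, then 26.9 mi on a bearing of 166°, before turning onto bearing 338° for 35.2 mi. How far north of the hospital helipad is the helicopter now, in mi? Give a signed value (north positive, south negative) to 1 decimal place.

Leg 1 (237°, 36.2 mi): east 36.2 sin 237° = -30.36, north 36.2 cos 237° = -19.72
Leg 2 (166°, 26.9 mi): east 26.9 sin 166° = 6.51, north 26.9 cos 166° = -26.10
Leg 3 (338°, 35.2 mi): east 35.2 sin 338° = -13.19, north 35.2 cos 338° = 32.64
Net north component: -13.18 mi.

-13.2 mi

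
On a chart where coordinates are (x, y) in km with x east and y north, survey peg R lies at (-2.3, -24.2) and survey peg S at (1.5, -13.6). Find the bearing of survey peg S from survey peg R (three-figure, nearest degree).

020°

Δeast = 1.5 − -2.3 = 3.80; Δnorth = -13.6 − -24.2 = 10.60.
Bearing = atan2(Δeast, Δnorth) mod 360° = 19.72° ≈ 020°.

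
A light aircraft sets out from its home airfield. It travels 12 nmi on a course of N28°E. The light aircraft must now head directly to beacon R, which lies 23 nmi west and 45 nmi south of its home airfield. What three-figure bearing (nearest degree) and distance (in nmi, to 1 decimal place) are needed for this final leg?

207°, 62.5 nmi

Leg 1 (N28°E, 12 nmi): east 12 sin 28° = 5.63, north 12 cos 28° = 10.60
Current position: (5.63, 10.60). Target: (-23, -45). Remaining: Δeast = -28.63, Δnorth = -55.60.
Bearing = atan2(-28.63, -55.60) mod 360° = 207.25°; distance = √((-28.63)² + (-55.60)²) = 62.536 nmi.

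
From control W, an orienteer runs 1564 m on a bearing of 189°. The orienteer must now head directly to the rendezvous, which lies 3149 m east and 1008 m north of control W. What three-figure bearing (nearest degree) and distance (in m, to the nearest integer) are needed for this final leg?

Leg 1 (189°, 1564 m): east 1564 sin 189° = -244.66, north 1564 cos 189° = -1544.74
Current position: (-244.66, -1544.74). Target: (3149, 1008). Remaining: Δeast = 3393.66, Δnorth = 2552.74.
Bearing = atan2(3393.66, 2552.74) mod 360° = 53.05°; distance = √((3393.66)² + (2552.74)²) = 4246.582 m.

053°, 4247 m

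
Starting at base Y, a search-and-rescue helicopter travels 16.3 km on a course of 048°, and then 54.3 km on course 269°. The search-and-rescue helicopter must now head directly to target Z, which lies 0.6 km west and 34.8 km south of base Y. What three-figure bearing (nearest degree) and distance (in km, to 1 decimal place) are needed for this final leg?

137°, 61.1 km

Leg 1 (048°, 16.3 km): east 16.3 sin 48° = 12.11, north 16.3 cos 48° = 10.91
Leg 2 (269°, 54.3 km): east 54.3 sin 269° = -54.29, north 54.3 cos 269° = -0.95
Current position: (-42.18, 9.96). Target: (-0.6, -34.8). Remaining: Δeast = 41.58, Δnorth = -44.76.
Bearing = atan2(41.58, -44.76) mod 360° = 137.11°; distance = √((41.58)² + (-44.76)²) = 61.091 km.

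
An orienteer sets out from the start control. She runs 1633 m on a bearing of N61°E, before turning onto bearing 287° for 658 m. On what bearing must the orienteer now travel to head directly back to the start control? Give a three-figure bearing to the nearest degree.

Leg 1 (N61°E, 1633 m): east 1633 sin 61° = 1428.25, north 1633 cos 61° = 791.69
Leg 2 (287°, 658 m): east 658 sin 287° = -629.25, north 658 cos 287° = 192.38
Net displacement: 799.01 east, 984.07 north. Direction back to start is (-799.01, -984.07): bearing = atan2(-799.01, -984.07) mod 360° = 219.07° ≈ 219°.

219°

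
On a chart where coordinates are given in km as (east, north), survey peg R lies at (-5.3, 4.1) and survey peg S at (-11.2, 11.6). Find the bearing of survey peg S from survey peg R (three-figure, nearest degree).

322°

Δeast = -11.2 − -5.3 = -5.90; Δnorth = 11.6 − 4.1 = 7.50.
Bearing = atan2(Δeast, Δnorth) mod 360° = 321.81° ≈ 322°.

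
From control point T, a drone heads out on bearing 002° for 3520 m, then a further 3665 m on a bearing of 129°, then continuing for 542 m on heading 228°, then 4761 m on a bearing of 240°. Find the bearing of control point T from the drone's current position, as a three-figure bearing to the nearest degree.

045°

Leg 1 (002°, 3520 m): east 3520 sin 2° = 122.85, north 3520 cos 2° = 3517.86
Leg 2 (129°, 3665 m): east 3665 sin 129° = 2848.24, north 3665 cos 129° = -2306.46
Leg 3 (228°, 542 m): east 542 sin 228° = -402.78, north 542 cos 228° = -362.67
Leg 4 (240°, 4761 m): east 4761 sin 240° = -4123.15, north 4761 cos 240° = -2380.50
Net displacement: -1554.85 east, -1531.77 north. Direction back to start is (1554.85, 1531.77): bearing = atan2(1554.85, 1531.77) mod 360° = 45.43° ≈ 045°.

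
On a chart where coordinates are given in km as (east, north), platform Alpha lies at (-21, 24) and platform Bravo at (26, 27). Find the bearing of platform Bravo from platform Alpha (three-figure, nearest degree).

086°

Δeast = 26 − -21 = 47.00; Δnorth = 27 − 24 = 3.00.
Bearing = atan2(Δeast, Δnorth) mod 360° = 86.35° ≈ 086°.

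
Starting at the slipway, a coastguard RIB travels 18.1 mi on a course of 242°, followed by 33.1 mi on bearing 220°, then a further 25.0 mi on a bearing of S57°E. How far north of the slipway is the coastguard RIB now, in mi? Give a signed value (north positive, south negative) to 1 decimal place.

-47.5 mi

Leg 1 (242°, 18.1 mi): east 18.1 sin 242° = -15.98, north 18.1 cos 242° = -8.50
Leg 2 (220°, 33.1 mi): east 33.1 sin 220° = -21.28, north 33.1 cos 220° = -25.36
Leg 3 (S57°E, 25.0 mi): east 25.0 sin 123° = 20.97, north 25.0 cos 123° = -13.62
Net north component: -47.47 mi.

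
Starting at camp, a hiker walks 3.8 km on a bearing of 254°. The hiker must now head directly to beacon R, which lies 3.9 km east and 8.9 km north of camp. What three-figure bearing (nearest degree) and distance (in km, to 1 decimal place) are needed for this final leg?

Leg 1 (254°, 3.8 km): east 3.8 sin 254° = -3.65, north 3.8 cos 254° = -1.05
Current position: (-3.65, -1.05). Target: (3.9, 8.9). Remaining: Δeast = 7.55, Δnorth = 9.95.
Bearing = atan2(7.55, 9.95) mod 360° = 37.21°; distance = √((7.55)² + (9.95)²) = 12.490 km.

037°, 12.5 km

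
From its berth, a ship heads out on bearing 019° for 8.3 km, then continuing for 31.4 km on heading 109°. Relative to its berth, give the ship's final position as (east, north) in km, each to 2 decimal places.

Leg 1 (019°, 8.3 km): east 8.3 sin 19° = 2.70, north 8.3 cos 19° = 7.85
Leg 2 (109°, 31.4 km): east 31.4 sin 109° = 29.69, north 31.4 cos 109° = -10.22
Summing: 32.39 km east, -2.38 km north → (32.39, -2.38).

(32.39, -2.38)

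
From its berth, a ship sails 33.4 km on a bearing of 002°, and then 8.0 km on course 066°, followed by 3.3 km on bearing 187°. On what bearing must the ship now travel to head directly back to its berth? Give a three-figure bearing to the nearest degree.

Leg 1 (002°, 33.4 km): east 33.4 sin 2° = 1.17, north 33.4 cos 2° = 33.38
Leg 2 (066°, 8.0 km): east 8.0 sin 66° = 7.31, north 8.0 cos 66° = 3.25
Leg 3 (187°, 3.3 km): east 3.3 sin 187° = -0.40, north 3.3 cos 187° = -3.28
Net displacement: 8.07 east, 33.36 north. Direction back to start is (-8.07, -33.36): bearing = atan2(-8.07, -33.36) mod 360° = 193.60° ≈ 194°.

194°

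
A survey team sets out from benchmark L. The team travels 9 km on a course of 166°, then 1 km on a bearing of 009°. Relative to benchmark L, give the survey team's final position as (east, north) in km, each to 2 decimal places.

(2.33, -7.74)

Leg 1 (166°, 9 km): east 9 sin 166° = 2.18, north 9 cos 166° = -8.73
Leg 2 (009°, 1 km): east 1 sin 9° = 0.16, north 1 cos 9° = 0.99
Summing: 2.33 km east, -7.74 km north → (2.33, -7.74).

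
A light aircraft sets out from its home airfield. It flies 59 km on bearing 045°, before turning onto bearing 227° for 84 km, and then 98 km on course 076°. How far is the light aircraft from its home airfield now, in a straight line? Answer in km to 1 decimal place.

Leg 1 (045°, 59 km): east 59 sin 45° = 41.72, north 59 cos 45° = 41.72
Leg 2 (227°, 84 km): east 84 sin 227° = -61.43, north 84 cos 227° = -57.29
Leg 3 (076°, 98 km): east 98 sin 76° = 95.09, north 98 cos 76° = 23.71
Net: 75.37 east, 8.14 north. Distance = √((75.37)² + (8.14)²) = 75.813 km.

75.8 km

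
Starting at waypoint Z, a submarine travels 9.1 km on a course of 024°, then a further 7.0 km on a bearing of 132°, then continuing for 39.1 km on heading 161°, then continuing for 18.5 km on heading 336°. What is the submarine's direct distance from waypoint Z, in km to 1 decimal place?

Leg 1 (024°, 9.1 km): east 9.1 sin 24° = 3.70, north 9.1 cos 24° = 8.31
Leg 2 (132°, 7.0 km): east 7.0 sin 132° = 5.20, north 7.0 cos 132° = -4.68
Leg 3 (161°, 39.1 km): east 39.1 sin 161° = 12.73, north 39.1 cos 161° = -36.97
Leg 4 (336°, 18.5 km): east 18.5 sin 336° = -7.52, north 18.5 cos 336° = 16.90
Net: 14.11 east, -16.44 north. Distance = √((14.11)² + (-16.44)²) = 21.664 km.

21.7 km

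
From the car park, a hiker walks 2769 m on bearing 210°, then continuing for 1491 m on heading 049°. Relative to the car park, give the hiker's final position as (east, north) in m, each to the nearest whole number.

(-259, -1420)

Leg 1 (210°, 2769 m): east 2769 sin 210° = -1384.50, north 2769 cos 210° = -2398.02
Leg 2 (049°, 1491 m): east 1491 sin 49° = 1125.27, north 1491 cos 49° = 978.18
Summing: -259.23 m east, -1419.84 m north → (-259, -1420).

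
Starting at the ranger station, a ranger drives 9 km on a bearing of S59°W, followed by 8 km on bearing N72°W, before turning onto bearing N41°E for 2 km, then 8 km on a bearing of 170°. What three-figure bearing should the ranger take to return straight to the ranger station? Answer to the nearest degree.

056°

Leg 1 (S59°W, 9 km): east 9 sin 239° = -7.71, north 9 cos 239° = -4.64
Leg 2 (N72°W, 8 km): east 8 sin 288° = -7.61, north 8 cos 288° = 2.47
Leg 3 (N41°E, 2 km): east 2 sin 41° = 1.31, north 2 cos 41° = 1.51
Leg 4 (170°, 8 km): east 8 sin 170° = 1.39, north 8 cos 170° = -7.88
Net displacement: -12.62 east, -8.53 north. Direction back to start is (12.62, 8.53): bearing = atan2(12.62, 8.53) mod 360° = 55.94° ≈ 056°.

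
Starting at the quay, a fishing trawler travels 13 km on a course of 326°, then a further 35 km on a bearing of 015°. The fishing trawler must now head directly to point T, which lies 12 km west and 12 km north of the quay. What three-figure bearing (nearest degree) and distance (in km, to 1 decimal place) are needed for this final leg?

Leg 1 (326°, 13 km): east 13 sin 326° = -7.27, north 13 cos 326° = 10.78
Leg 2 (015°, 35 km): east 35 sin 15° = 9.06, north 35 cos 15° = 33.81
Current position: (1.79, 44.58). Target: (-12, 12). Remaining: Δeast = -13.79, Δnorth = -32.58.
Bearing = atan2(-13.79, -32.58) mod 360° = 202.94°; distance = √((-13.79)² + (-32.58)²) = 35.382 km.

203°, 35.4 km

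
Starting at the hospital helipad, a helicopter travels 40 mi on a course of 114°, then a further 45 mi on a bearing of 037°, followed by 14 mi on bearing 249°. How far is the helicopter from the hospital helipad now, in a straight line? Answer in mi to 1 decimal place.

Leg 1 (114°, 40 mi): east 40 sin 114° = 36.54, north 40 cos 114° = -16.27
Leg 2 (037°, 45 mi): east 45 sin 37° = 27.08, north 45 cos 37° = 35.94
Leg 3 (249°, 14 mi): east 14 sin 249° = -13.07, north 14 cos 249° = -5.02
Net: 50.55 east, 14.65 north. Distance = √((50.55)² + (14.65)²) = 52.634 mi.

52.6 mi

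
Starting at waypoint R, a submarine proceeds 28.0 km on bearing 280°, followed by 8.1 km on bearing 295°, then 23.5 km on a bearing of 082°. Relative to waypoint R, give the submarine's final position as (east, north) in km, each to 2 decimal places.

(-11.64, 11.56)

Leg 1 (280°, 28.0 km): east 28.0 sin 280° = -27.57, north 28.0 cos 280° = 4.86
Leg 2 (295°, 8.1 km): east 8.1 sin 295° = -7.34, north 8.1 cos 295° = 3.42
Leg 3 (082°, 23.5 km): east 23.5 sin 82° = 23.27, north 23.5 cos 82° = 3.27
Summing: -11.64 km east, 11.56 km north → (-11.64, 11.56).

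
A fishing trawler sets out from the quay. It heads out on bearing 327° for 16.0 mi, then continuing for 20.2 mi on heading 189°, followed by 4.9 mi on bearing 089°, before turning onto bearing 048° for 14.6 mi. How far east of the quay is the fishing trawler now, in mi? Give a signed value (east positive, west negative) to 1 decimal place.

Leg 1 (327°, 16.0 mi): east 16.0 sin 327° = -8.71, north 16.0 cos 327° = 13.42
Leg 2 (189°, 20.2 mi): east 20.2 sin 189° = -3.16, north 20.2 cos 189° = -19.95
Leg 3 (089°, 4.9 mi): east 4.9 sin 89° = 4.90, north 4.9 cos 89° = 0.09
Leg 4 (048°, 14.6 mi): east 14.6 sin 48° = 10.85, north 14.6 cos 48° = 9.77
Net east component: 3.87 mi.

3.9 mi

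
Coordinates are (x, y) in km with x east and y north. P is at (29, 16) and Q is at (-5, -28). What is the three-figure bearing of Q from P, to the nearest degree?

218°

Δeast = -5 − 29 = -34.00; Δnorth = -28 − 16 = -44.00.
Bearing = atan2(Δeast, Δnorth) mod 360° = 217.69° ≈ 218°.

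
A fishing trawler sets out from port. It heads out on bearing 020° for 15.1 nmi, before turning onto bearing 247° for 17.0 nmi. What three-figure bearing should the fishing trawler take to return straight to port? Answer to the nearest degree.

126°

Leg 1 (020°, 15.1 nmi): east 15.1 sin 20° = 5.16, north 15.1 cos 20° = 14.19
Leg 2 (247°, 17.0 nmi): east 17.0 sin 247° = -15.65, north 17.0 cos 247° = -6.64
Net displacement: -10.48 east, 7.55 north. Direction back to start is (10.48, -7.55): bearing = atan2(10.48, -7.55) mod 360° = 125.75° ≈ 126°.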